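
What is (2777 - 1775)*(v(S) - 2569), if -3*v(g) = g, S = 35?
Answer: -2585828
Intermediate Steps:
v(g) = -g/3
(2777 - 1775)*(v(S) - 2569) = (2777 - 1775)*(-1/3*35 - 2569) = 1002*(-35/3 - 2569) = 1002*(-7742/3) = -2585828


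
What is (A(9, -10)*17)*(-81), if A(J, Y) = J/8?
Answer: -12393/8 ≈ -1549.1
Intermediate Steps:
A(J, Y) = J/8 (A(J, Y) = J*(⅛) = J/8)
(A(9, -10)*17)*(-81) = (((⅛)*9)*17)*(-81) = ((9/8)*17)*(-81) = (153/8)*(-81) = -12393/8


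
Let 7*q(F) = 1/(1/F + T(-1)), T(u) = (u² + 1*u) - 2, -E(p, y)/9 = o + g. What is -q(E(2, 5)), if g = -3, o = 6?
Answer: 27/385 ≈ 0.070130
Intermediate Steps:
E(p, y) = -27 (E(p, y) = -9*(6 - 3) = -9*3 = -27)
T(u) = -2 + u + u² (T(u) = (u² + u) - 2 = (u + u²) - 2 = -2 + u + u²)
q(F) = 1/(7*(-2 + 1/F)) (q(F) = 1/(7*(1/F + (-2 - 1 + (-1)²))) = 1/(7*(1/F + (-2 - 1 + 1))) = 1/(7*(1/F - 2)) = 1/(7*(-2 + 1/F)))
-q(E(2, 5)) = -(-1)*(-27)/(-7 + 14*(-27)) = -(-1)*(-27)/(-7 - 378) = -(-1)*(-27)/(-385) = -(-1)*(-27)*(-1)/385 = -1*(-27/385) = 27/385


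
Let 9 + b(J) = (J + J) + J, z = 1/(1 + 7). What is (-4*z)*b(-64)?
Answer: 201/2 ≈ 100.50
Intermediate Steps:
z = ⅛ (z = 1/8 = ⅛ ≈ 0.12500)
b(J) = -9 + 3*J (b(J) = -9 + ((J + J) + J) = -9 + (2*J + J) = -9 + 3*J)
(-4*z)*b(-64) = (-4*⅛)*(-9 + 3*(-64)) = -(-9 - 192)/2 = -½*(-201) = 201/2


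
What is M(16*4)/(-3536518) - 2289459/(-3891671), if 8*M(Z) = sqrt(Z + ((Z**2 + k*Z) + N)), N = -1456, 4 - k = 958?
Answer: 2289459/3891671 - I*sqrt(3647)/7073036 ≈ 0.5883 - 8.5381e-6*I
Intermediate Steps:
k = -954 (k = 4 - 1*958 = 4 - 958 = -954)
M(Z) = sqrt(-1456 + Z**2 - 953*Z)/8 (M(Z) = sqrt(Z + ((Z**2 - 954*Z) - 1456))/8 = sqrt(Z + (-1456 + Z**2 - 954*Z))/8 = sqrt(-1456 + Z**2 - 953*Z)/8)
M(16*4)/(-3536518) - 2289459/(-3891671) = (sqrt(-1456 + (16*4)**2 - 15248*4)/8)/(-3536518) - 2289459/(-3891671) = (sqrt(-1456 + 64**2 - 953*64)/8)*(-1/3536518) - 2289459*(-1/3891671) = (sqrt(-1456 + 4096 - 60992)/8)*(-1/3536518) + 2289459/3891671 = (sqrt(-58352)/8)*(-1/3536518) + 2289459/3891671 = ((4*I*sqrt(3647))/8)*(-1/3536518) + 2289459/3891671 = (I*sqrt(3647)/2)*(-1/3536518) + 2289459/3891671 = -I*sqrt(3647)/7073036 + 2289459/3891671 = 2289459/3891671 - I*sqrt(3647)/7073036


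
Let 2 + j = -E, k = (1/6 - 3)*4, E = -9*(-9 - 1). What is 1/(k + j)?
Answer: -3/310 ≈ -0.0096774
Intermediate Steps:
E = 90 (E = -9*(-10) = 90)
k = -34/3 (k = (⅙ - 3)*4 = -17/6*4 = -34/3 ≈ -11.333)
j = -92 (j = -2 - 1*90 = -2 - 90 = -92)
1/(k + j) = 1/(-34/3 - 92) = 1/(-310/3) = -3/310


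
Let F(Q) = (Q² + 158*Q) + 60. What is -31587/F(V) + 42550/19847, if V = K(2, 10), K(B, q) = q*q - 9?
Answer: 113262087/150301331 ≈ 0.75357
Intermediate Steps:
K(B, q) = -9 + q² (K(B, q) = q² - 9 = -9 + q²)
V = 91 (V = -9 + 10² = -9 + 100 = 91)
F(Q) = 60 + Q² + 158*Q
-31587/F(V) + 42550/19847 = -31587/(60 + 91² + 158*91) + 42550/19847 = -31587/(60 + 8281 + 14378) + 42550*(1/19847) = -31587/22719 + 42550/19847 = -31587*1/22719 + 42550/19847 = -10529/7573 + 42550/19847 = 113262087/150301331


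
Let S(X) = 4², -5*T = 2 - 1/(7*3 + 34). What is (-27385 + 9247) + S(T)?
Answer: -18122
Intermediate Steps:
T = -109/275 (T = -(2 - 1/(7*3 + 34))/5 = -(2 - 1/(21 + 34))/5 = -(2 - 1/55)/5 = -⅕*109/55 = -109/275 ≈ -0.39636)
S(X) = 16
(-27385 + 9247) + S(T) = (-27385 + 9247) + 16 = -18138 + 16 = -18122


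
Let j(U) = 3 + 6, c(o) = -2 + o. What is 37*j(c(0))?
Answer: 333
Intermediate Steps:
j(U) = 9
37*j(c(0)) = 37*9 = 333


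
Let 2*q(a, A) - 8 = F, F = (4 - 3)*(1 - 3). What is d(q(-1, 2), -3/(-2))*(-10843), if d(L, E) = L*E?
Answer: -97587/2 ≈ -48794.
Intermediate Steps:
F = -2 (F = 1*(-2) = -2)
q(a, A) = 3 (q(a, A) = 4 + (½)*(-2) = 4 - 1 = 3)
d(L, E) = E*L
d(q(-1, 2), -3/(-2))*(-10843) = (-3/(-2)*3)*(-10843) = (-3*(-½)*3)*(-10843) = ((3/2)*3)*(-10843) = (9/2)*(-10843) = -97587/2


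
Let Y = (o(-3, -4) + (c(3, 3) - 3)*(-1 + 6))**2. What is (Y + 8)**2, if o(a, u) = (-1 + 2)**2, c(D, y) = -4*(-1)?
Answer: 1936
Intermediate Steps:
c(D, y) = 4
o(a, u) = 1 (o(a, u) = 1**2 = 1)
Y = 36 (Y = (1 + (4 - 3)*(-1 + 6))**2 = (1 + 1*5)**2 = (1 + 5)**2 = 6**2 = 36)
(Y + 8)**2 = (36 + 8)**2 = 44**2 = 1936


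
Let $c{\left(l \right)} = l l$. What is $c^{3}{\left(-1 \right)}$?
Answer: $1$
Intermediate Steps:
$c{\left(l \right)} = l^{2}$
$c^{3}{\left(-1 \right)} = \left(\left(-1\right)^{2}\right)^{3} = 1^{3} = 1$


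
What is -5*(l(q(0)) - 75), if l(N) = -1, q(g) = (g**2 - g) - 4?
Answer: 380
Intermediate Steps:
q(g) = -4 + g**2 - g
-5*(l(q(0)) - 75) = -5*(-1 - 75) = -5*(-76) = 380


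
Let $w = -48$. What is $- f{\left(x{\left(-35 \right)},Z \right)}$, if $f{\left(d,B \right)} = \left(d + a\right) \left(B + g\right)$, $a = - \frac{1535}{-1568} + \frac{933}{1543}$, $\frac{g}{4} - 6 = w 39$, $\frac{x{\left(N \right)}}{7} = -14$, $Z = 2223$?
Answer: $- \frac{1222579091823}{2419424} \approx -5.0532 \cdot 10^{5}$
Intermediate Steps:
$x{\left(N \right)} = -98$ ($x{\left(N \right)} = 7 \left(-14\right) = -98$)
$g = -7464$ ($g = 24 + 4 \left(\left(-48\right) 39\right) = 24 + 4 \left(-1872\right) = 24 - 7488 = -7464$)
$a = \frac{3831449}{2419424}$ ($a = \left(-1535\right) \left(- \frac{1}{1568}\right) + 933 \cdot \frac{1}{1543} = \frac{1535}{1568} + \frac{933}{1543} = \frac{3831449}{2419424} \approx 1.5836$)
$f{\left(d,B \right)} = \left(-7464 + B\right) \left(\frac{3831449}{2419424} + d\right)$ ($f{\left(d,B \right)} = \left(d + \frac{3831449}{2419424}\right) \left(B - 7464\right) = \left(\frac{3831449}{2419424} + d\right) \left(-7464 + B\right) = \left(-7464 + B\right) \left(\frac{3831449}{2419424} + d\right)$)
$- f{\left(x{\left(-35 \right)},Z \right)} = - (- \frac{3574741917}{302428} - -731472 + \frac{3831449}{2419424} \cdot 2223 + 2223 \left(-98\right)) = - (- \frac{3574741917}{302428} + 731472 + \frac{8517311127}{2419424} - 217854) = \left(-1\right) \frac{1222579091823}{2419424} = - \frac{1222579091823}{2419424}$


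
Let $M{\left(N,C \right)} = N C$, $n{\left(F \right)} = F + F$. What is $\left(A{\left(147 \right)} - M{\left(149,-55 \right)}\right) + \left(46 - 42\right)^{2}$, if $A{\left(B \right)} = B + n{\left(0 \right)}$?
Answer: $8358$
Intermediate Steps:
$n{\left(F \right)} = 2 F$
$A{\left(B \right)} = B$ ($A{\left(B \right)} = B + 2 \cdot 0 = B + 0 = B$)
$M{\left(N,C \right)} = C N$
$\left(A{\left(147 \right)} - M{\left(149,-55 \right)}\right) + \left(46 - 42\right)^{2} = \left(147 - \left(-55\right) 149\right) + \left(46 - 42\right)^{2} = \left(147 - -8195\right) + 4^{2} = \left(147 + 8195\right) + 16 = 8342 + 16 = 8358$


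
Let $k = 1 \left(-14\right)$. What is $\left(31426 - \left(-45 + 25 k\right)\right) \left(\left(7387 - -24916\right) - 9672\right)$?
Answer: $720141051$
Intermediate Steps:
$k = -14$
$\left(31426 - \left(-45 + 25 k\right)\right) \left(\left(7387 - -24916\right) - 9672\right) = \left(31426 + \left(45 - -350\right)\right) \left(\left(7387 - -24916\right) - 9672\right) = \left(31426 + \left(45 + 350\right)\right) \left(\left(7387 + 24916\right) - 9672\right) = \left(31426 + 395\right) \left(32303 - 9672\right) = 31821 \cdot 22631 = 720141051$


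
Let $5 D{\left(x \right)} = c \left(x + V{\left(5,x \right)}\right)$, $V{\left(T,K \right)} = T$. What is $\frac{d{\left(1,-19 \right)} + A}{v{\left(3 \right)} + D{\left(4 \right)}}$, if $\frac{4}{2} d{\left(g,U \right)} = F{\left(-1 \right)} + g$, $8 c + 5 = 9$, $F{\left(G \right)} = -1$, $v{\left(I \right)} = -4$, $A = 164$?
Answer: $- \frac{1640}{31} \approx -52.903$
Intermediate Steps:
$c = \frac{1}{2}$ ($c = - \frac{5}{8} + \frac{1}{8} \cdot 9 = - \frac{5}{8} + \frac{9}{8} = \frac{1}{2} \approx 0.5$)
$D{\left(x \right)} = \frac{1}{2} + \frac{x}{10}$ ($D{\left(x \right)} = \frac{\frac{1}{2} \left(x + 5\right)}{5} = \frac{\frac{1}{2} \left(5 + x\right)}{5} = \frac{\frac{5}{2} + \frac{x}{2}}{5} = \frac{1}{2} + \frac{x}{10}$)
$d{\left(g,U \right)} = - \frac{1}{2} + \frac{g}{2}$ ($d{\left(g,U \right)} = \frac{-1 + g}{2} = - \frac{1}{2} + \frac{g}{2}$)
$\frac{d{\left(1,-19 \right)} + A}{v{\left(3 \right)} + D{\left(4 \right)}} = \frac{\left(- \frac{1}{2} + \frac{1}{2} \cdot 1\right) + 164}{-4 + \left(\frac{1}{2} + \frac{1}{10} \cdot 4\right)} = \frac{\left(- \frac{1}{2} + \frac{1}{2}\right) + 164}{-4 + \left(\frac{1}{2} + \frac{2}{5}\right)} = \frac{0 + 164}{-4 + \frac{9}{10}} = \frac{164}{- \frac{31}{10}} = 164 \left(- \frac{10}{31}\right) = - \frac{1640}{31}$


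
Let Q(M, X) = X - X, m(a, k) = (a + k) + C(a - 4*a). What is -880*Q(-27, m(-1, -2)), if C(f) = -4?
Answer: 0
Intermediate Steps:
m(a, k) = -4 + a + k (m(a, k) = (a + k) - 4 = -4 + a + k)
Q(M, X) = 0
-880*Q(-27, m(-1, -2)) = -880*0 = 0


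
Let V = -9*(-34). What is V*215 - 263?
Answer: 65527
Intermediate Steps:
V = 306
V*215 - 263 = 306*215 - 263 = 65790 - 263 = 65527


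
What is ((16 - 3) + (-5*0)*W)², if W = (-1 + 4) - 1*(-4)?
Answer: 169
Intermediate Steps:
W = 7 (W = 3 + 4 = 7)
((16 - 3) + (-5*0)*W)² = ((16 - 3) - 5*0*7)² = (13 + 0*7)² = (13 + 0)² = 13² = 169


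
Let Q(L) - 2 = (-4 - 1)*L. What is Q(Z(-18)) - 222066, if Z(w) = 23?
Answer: -222179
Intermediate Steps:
Q(L) = 2 - 5*L (Q(L) = 2 + (-4 - 1)*L = 2 - 5*L)
Q(Z(-18)) - 222066 = (2 - 5*23) - 222066 = (2 - 115) - 222066 = -113 - 222066 = -222179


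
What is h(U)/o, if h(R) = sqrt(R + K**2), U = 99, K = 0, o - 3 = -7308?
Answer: -sqrt(11)/2435 ≈ -0.0013621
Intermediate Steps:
o = -7305 (o = 3 - 7308 = -7305)
h(R) = sqrt(R) (h(R) = sqrt(R + 0**2) = sqrt(R + 0) = sqrt(R))
h(U)/o = sqrt(99)/(-7305) = (3*sqrt(11))*(-1/7305) = -sqrt(11)/2435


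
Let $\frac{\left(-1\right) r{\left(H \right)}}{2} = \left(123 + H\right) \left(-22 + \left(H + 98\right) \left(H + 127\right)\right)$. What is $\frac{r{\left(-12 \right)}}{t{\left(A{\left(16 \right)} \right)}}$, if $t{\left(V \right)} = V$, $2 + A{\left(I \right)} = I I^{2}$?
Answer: $- \frac{1095348}{2047} \approx -535.1$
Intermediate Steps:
$A{\left(I \right)} = -2 + I^{3}$ ($A{\left(I \right)} = -2 + I I^{2} = -2 + I^{3}$)
$r{\left(H \right)} = - 2 \left(-22 + \left(98 + H\right) \left(127 + H\right)\right) \left(123 + H\right)$ ($r{\left(H \right)} = - 2 \left(123 + H\right) \left(-22 + \left(H + 98\right) \left(H + 127\right)\right) = - 2 \left(123 + H\right) \left(-22 + \left(98 + H\right) \left(127 + H\right)\right) = - 2 \left(-22 + \left(98 + H\right) \left(127 + H\right)\right) \left(123 + H\right)$)
$\frac{r{\left(-12 \right)}}{t{\left(A{\left(16 \right)} \right)}} = \frac{-3056304 - -962376 - 696 \left(-12\right)^{2} - 2 \left(-12\right)^{3}}{-2 + 16^{3}} = \frac{-3056304 + 962376 - 100224 - -3456}{-2 + 4096} = \frac{-3056304 + 962376 - 100224 + 3456}{4094} = \left(-2190696\right) \frac{1}{4094} = - \frac{1095348}{2047}$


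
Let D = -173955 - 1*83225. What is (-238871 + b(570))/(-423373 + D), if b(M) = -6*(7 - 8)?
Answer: 238865/680553 ≈ 0.35099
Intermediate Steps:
D = -257180 (D = -173955 - 83225 = -257180)
b(M) = 6 (b(M) = -6*(-1) = 6)
(-238871 + b(570))/(-423373 + D) = (-238871 + 6)/(-423373 - 257180) = -238865/(-680553) = -238865*(-1/680553) = 238865/680553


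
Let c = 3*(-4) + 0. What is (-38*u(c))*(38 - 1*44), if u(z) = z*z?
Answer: 32832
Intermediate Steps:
c = -12 (c = -12 + 0 = -12)
u(z) = z**2
(-38*u(c))*(38 - 1*44) = (-38*(-12)**2)*(38 - 1*44) = (-38*144)*(38 - 44) = -5472*(-6) = 32832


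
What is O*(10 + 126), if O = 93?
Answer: 12648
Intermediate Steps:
O*(10 + 126) = 93*(10 + 126) = 93*136 = 12648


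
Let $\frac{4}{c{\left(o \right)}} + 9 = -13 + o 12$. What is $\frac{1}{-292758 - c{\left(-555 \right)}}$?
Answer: $- \frac{3341}{978104476} \approx -3.4158 \cdot 10^{-6}$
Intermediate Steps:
$c{\left(o \right)} = \frac{4}{-22 + 12 o}$ ($c{\left(o \right)} = \frac{4}{-9 + \left(-13 + o 12\right)} = \frac{4}{-9 + \left(-13 + 12 o\right)} = \frac{4}{-22 + 12 o}$)
$\frac{1}{-292758 - c{\left(-555 \right)}} = \frac{1}{-292758 - \frac{2}{-11 + 6 \left(-555\right)}} = \frac{1}{-292758 - \frac{2}{-11 - 3330}} = \frac{1}{-292758 - \frac{2}{-3341}} = \frac{1}{-292758 - 2 \left(- \frac{1}{3341}\right)} = \frac{1}{-292758 - - \frac{2}{3341}} = \frac{1}{-292758 + \frac{2}{3341}} = \frac{1}{- \frac{978104476}{3341}} = - \frac{3341}{978104476}$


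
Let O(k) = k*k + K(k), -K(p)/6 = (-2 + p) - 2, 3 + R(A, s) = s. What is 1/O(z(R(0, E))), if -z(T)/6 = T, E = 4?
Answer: 1/96 ≈ 0.010417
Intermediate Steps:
R(A, s) = -3 + s
K(p) = 24 - 6*p (K(p) = -6*((-2 + p) - 2) = -6*(-4 + p) = 24 - 6*p)
z(T) = -6*T
O(k) = 24 + k² - 6*k (O(k) = k*k + (24 - 6*k) = k² + (24 - 6*k) = 24 + k² - 6*k)
1/O(z(R(0, E))) = 1/(24 + (-6*(-3 + 4))² - (-36)*(-3 + 4)) = 1/(24 + (-6*1)² - (-36)) = 1/(24 + (-6)² - 6*(-6)) = 1/(24 + 36 + 36) = 1/96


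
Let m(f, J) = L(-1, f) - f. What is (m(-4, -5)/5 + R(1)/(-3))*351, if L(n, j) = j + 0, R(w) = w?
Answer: -117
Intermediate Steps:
L(n, j) = j
m(f, J) = 0 (m(f, J) = f - f = 0)
(m(-4, -5)/5 + R(1)/(-3))*351 = (0/5 + 1/(-3))*351 = (0*(⅕) + 1*(-⅓))*351 = (0 - ⅓)*351 = -⅓*351 = -117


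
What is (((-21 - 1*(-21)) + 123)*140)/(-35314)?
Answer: -8610/17657 ≈ -0.48763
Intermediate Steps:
(((-21 - 1*(-21)) + 123)*140)/(-35314) = (((-21 + 21) + 123)*140)*(-1/35314) = ((0 + 123)*140)*(-1/35314) = (123*140)*(-1/35314) = 17220*(-1/35314) = -8610/17657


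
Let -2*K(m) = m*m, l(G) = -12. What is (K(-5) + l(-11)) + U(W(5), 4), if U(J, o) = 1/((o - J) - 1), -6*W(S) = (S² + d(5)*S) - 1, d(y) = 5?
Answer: -3271/134 ≈ -24.410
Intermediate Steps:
K(m) = -m²/2 (K(m) = -m*m/2 = -m²/2)
W(S) = ⅙ - 5*S/6 - S²/6 (W(S) = -((S² + 5*S) - 1)/6 = -(-1 + S² + 5*S)/6 = ⅙ - 5*S/6 - S²/6)
U(J, o) = 1/(-1 + o - J)
(K(-5) + l(-11)) + U(W(5), 4) = (-½*(-5)² - 12) + 1/(-1 + 4 - (⅙ - ⅚*5 - ⅙*5²)) = (-½*25 - 12) + 1/(-1 + 4 - (⅙ - 25/6 - ⅙*25)) = (-25/2 - 12) + 1/(-1 + 4 - (⅙ - 25/6 - 25/6)) = -49/2 + 1/(-1 + 4 - 1*(-49/6)) = -49/2 + 1/(-1 + 4 + 49/6) = -49/2 + 1/(67/6) = -49/2 + 6/67 = -3271/134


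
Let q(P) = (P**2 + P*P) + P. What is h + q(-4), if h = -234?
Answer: -206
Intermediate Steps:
q(P) = P + 2*P**2 (q(P) = (P**2 + P**2) + P = 2*P**2 + P = P + 2*P**2)
h + q(-4) = -234 - 4*(1 + 2*(-4)) = -234 - 4*(1 - 8) = -234 - 4*(-7) = -234 + 28 = -206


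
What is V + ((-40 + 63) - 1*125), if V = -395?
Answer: -497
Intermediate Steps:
V + ((-40 + 63) - 1*125) = -395 + ((-40 + 63) - 1*125) = -395 + (23 - 125) = -395 - 102 = -497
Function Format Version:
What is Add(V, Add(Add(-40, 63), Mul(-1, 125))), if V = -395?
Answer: -497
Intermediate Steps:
Add(V, Add(Add(-40, 63), Mul(-1, 125))) = Add(-395, Add(Add(-40, 63), Mul(-1, 125))) = Add(-395, Add(23, -125)) = Add(-395, -102) = -497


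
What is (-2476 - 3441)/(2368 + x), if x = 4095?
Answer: -5917/6463 ≈ -0.91552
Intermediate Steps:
(-2476 - 3441)/(2368 + x) = (-2476 - 3441)/(2368 + 4095) = -5917/6463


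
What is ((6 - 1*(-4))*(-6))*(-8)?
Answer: 480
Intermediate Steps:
((6 - 1*(-4))*(-6))*(-8) = ((6 + 4)*(-6))*(-8) = (10*(-6))*(-8) = -60*(-8) = 480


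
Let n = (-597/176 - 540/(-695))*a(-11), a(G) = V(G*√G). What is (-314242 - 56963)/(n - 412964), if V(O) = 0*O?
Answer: 371205/412964 ≈ 0.89888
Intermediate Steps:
V(O) = 0
a(G) = 0
n = 0 (n = (-597/176 - 540/(-695))*0 = (-597*1/176 - 540*(-1/695))*0 = (-597/176 + 108/139)*0 = -63975/24464*0 = 0)
(-314242 - 56963)/(n - 412964) = (-314242 - 56963)/(0 - 412964) = -371205/(-412964) = -371205*(-1/412964) = 371205/412964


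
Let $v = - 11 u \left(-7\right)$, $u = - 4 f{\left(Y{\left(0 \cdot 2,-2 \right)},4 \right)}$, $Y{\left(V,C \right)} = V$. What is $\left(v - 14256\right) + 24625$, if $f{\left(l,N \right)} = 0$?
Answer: $10369$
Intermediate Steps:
$u = 0$ ($u = \left(-4\right) 0 = 0$)
$v = 0$ ($v = \left(-11\right) 0 \left(-7\right) = 0 \left(-7\right) = 0$)
$\left(v - 14256\right) + 24625 = \left(0 - 14256\right) + 24625 = -14256 + 24625 = 10369$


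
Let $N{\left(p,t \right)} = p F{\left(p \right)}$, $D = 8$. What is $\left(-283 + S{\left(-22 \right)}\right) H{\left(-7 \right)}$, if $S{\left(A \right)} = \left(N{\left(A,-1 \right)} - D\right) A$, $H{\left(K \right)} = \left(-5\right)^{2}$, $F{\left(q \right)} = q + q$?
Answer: $-535075$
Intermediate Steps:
$F{\left(q \right)} = 2 q$
$N{\left(p,t \right)} = 2 p^{2}$ ($N{\left(p,t \right)} = p 2 p = 2 p^{2}$)
$H{\left(K \right)} = 25$
$S{\left(A \right)} = A \left(-8 + 2 A^{2}\right)$ ($S{\left(A \right)} = \left(2 A^{2} - 8\right) A = \left(-8 + 2 A^{2}\right) A = A \left(-8 + 2 A^{2}\right)$)
$\left(-283 + S{\left(-22 \right)}\right) H{\left(-7 \right)} = \left(-283 + 2 \left(-22\right) \left(-4 + \left(-22\right)^{2}\right)\right) 25 = \left(-283 + 2 \left(-22\right) \left(-4 + 484\right)\right) 25 = \left(-283 + 2 \left(-22\right) 480\right) 25 = \left(-283 - 21120\right) 25 = \left(-21403\right) 25 = -535075$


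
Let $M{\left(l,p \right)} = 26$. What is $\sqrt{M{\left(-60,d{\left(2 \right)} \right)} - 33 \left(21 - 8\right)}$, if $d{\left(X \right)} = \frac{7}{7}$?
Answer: $i \sqrt{403} \approx 20.075 i$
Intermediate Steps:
$d{\left(X \right)} = 1$ ($d{\left(X \right)} = 7 \cdot \frac{1}{7} = 1$)
$\sqrt{M{\left(-60,d{\left(2 \right)} \right)} - 33 \left(21 - 8\right)} = \sqrt{26 - 33 \left(21 - 8\right)} = \sqrt{26 - 429} = \sqrt{-403} = i \sqrt{403}$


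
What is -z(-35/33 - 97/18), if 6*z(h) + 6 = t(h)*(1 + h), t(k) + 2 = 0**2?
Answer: -485/594 ≈ -0.81650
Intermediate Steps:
t(k) = -2 (t(k) = -2 + 0**2 = -2 + 0 = -2)
z(h) = -4/3 - h/3 (z(h) = -1 + (-2*(1 + h))/6 = -1 + (-2 - 2*h)/6 = -1 + (-1/3 - h/3) = -4/3 - h/3)
-z(-35/33 - 97/18) = -(-4/3 - (-35/33 - 97/18)/3) = -(-4/3 - 1/3*(-1277/198)) = -(-4/3 + 1277/594) = -1*485/594 = -485/594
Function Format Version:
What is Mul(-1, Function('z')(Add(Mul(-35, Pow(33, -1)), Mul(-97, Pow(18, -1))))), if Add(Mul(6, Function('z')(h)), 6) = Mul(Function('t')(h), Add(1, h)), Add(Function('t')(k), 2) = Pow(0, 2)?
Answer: Rational(-485, 594) ≈ -0.81650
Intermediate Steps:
Function('t')(k) = -2 (Function('t')(k) = Add(-2, Pow(0, 2)) = Add(-2, 0) = -2)
Function('z')(h) = Add(Rational(-4, 3), Mul(Rational(-1, 3), h)) (Function('z')(h) = Add(-1, Mul(Rational(1, 6), Mul(-2, Add(1, h)))) = Add(-1, Mul(Rational(1, 6), Add(-2, Mul(-2, h)))) = Add(-1, Add(Rational(-1, 3), Mul(Rational(-1, 3), h))) = Add(Rational(-4, 3), Mul(Rational(-1, 3), h)))
Mul(-1, Function('z')(Add(Mul(-35, Pow(33, -1)), Mul(-97, Pow(18, -1))))) = Mul(-1, Add(Rational(-4, 3), Mul(Rational(-1, 3), Add(Mul(-35, Pow(33, -1)), Mul(-97, Pow(18, -1)))))) = Mul(-1, Add(Rational(-4, 3), Mul(Rational(-1, 3), Add(Mul(-35, Rational(1, 33)), Mul(-97, Rational(1, 18)))))) = Mul(-1, Add(Rational(-4, 3), Mul(Rational(-1, 3), Add(Rational(-35, 33), Rational(-97, 18))))) = Mul(-1, Add(Rational(-4, 3), Mul(Rational(-1, 3), Rational(-1277, 198)))) = Mul(-1, Add(Rational(-4, 3), Rational(1277, 594))) = Mul(-1, Rational(485, 594)) = Rational(-485, 594)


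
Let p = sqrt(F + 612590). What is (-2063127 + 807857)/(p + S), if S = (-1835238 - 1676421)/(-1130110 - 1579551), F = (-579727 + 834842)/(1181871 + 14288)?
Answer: 7143702564262828808830035/2690033579847964416554623 - 23041305358160709175*sqrt(35059673728580443)/2690033579847964416554623 ≈ -1601.2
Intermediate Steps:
F = 255115/1196159 ≈ 0.21328
p = 5*sqrt(35059673728580443)/1196159 (p = sqrt(255115/1196159 + 612590) = sqrt(732755296925/1196159) = 5*sqrt(35059673728580443)/1196159 ≈ 782.68)
S = 3511659/2709661 (S = -3511659/(-2709661) = -3511659*(-1/2709661) = 3511659/2709661 ≈ 1.2960)
(-2063127 + 807857)/(p + S) = (-2063127 + 807857)/(5*sqrt(35059673728580443)/1196159 + 3511659/2709661) = -1255270/(3511659/2709661 + 5*sqrt(35059673728580443)/1196159)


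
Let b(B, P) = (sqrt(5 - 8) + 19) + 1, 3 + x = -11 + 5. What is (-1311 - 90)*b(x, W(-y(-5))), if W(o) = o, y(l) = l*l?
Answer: -28020 - 1401*I*sqrt(3) ≈ -28020.0 - 2426.6*I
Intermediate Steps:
y(l) = l**2
x = -9 (x = -3 + (-11 + 5) = -3 - 6 = -9)
b(B, P) = 20 + I*sqrt(3) (b(B, P) = (sqrt(-3) + 19) + 1 = (I*sqrt(3) + 19) + 1 = (19 + I*sqrt(3)) + 1 = 20 + I*sqrt(3))
(-1311 - 90)*b(x, W(-y(-5))) = (-1311 - 90)*(20 + I*sqrt(3)) = -1401*(20 + I*sqrt(3)) = -28020 - 1401*I*sqrt(3)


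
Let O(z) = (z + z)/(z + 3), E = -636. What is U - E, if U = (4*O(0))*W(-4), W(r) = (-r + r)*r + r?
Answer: 636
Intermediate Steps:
W(r) = r (W(r) = 0*r + r = 0 + r = r)
O(z) = 2*z/(3 + z) (O(z) = (2*z)/(3 + z) = 2*z/(3 + z))
U = 0 (U = (4*(2*0/(3 + 0)))*(-4) = (4*(2*0/3))*(-4) = (4*(2*0*(1/3)))*(-4) = (4*0)*(-4) = 0*(-4) = 0)
U - E = 0 - 1*(-636) = 0 + 636 = 636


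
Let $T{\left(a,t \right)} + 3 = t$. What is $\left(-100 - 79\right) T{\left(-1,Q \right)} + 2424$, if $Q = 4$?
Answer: $2245$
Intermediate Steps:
$T{\left(a,t \right)} = -3 + t$
$\left(-100 - 79\right) T{\left(-1,Q \right)} + 2424 = \left(-100 - 79\right) \left(-3 + 4\right) + 2424 = \left(-179\right) 1 + 2424 = -179 + 2424 = 2245$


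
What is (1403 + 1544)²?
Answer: 8684809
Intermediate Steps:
(1403 + 1544)² = 2947² = 8684809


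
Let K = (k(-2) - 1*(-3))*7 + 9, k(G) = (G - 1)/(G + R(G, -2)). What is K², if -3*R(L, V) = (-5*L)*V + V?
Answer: 173889/256 ≈ 679.25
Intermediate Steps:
R(L, V) = -V/3 + 5*L*V/3 (R(L, V) = -((-5*L)*V + V)/3 = -(-5*L*V + V)/3 = -(V - 5*L*V)/3 = -V/3 + 5*L*V/3)
k(G) = (-1 + G)/(⅔ - 7*G/3) (k(G) = (G - 1)/(G + (⅓)*(-2)*(-1 + 5*G)) = (-1 + G)/(G + (⅔ - 10*G/3)) = (-1 + G)/(⅔ - 7*G/3))
K = 417/16 (K = (3*(-1 - 2)/(2 - 7*(-2)) - 1*(-3))*7 + 9 = (3*(-3)/(2 + 14) + 3)*7 + 9 = (3*(-3)/16 + 3)*7 + 9 = (3*(1/16)*(-3) + 3)*7 + 9 = (-9/16 + 3)*7 + 9 = (39/16)*7 + 9 = 273/16 + 9 = 417/16 ≈ 26.063)
K² = (417/16)² = 173889/256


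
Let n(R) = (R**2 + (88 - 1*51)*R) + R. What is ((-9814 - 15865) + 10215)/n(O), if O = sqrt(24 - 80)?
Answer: 1933*sqrt(14)/(7*(sqrt(14) - 19*I)) ≈ 10.309 + 52.35*I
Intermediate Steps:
O = 2*I*sqrt(14) (O = sqrt(-56) = 2*I*sqrt(14) ≈ 7.4833*I)
n(R) = R**2 + 38*R (n(R) = (R**2 + (88 - 51)*R) + R = (R**2 + 37*R) + R = R**2 + 38*R)
((-9814 - 15865) + 10215)/n(O) = ((-9814 - 15865) + 10215)/(((2*I*sqrt(14))*(38 + 2*I*sqrt(14)))) = (-25679 + 10215)/((2*I*sqrt(14)*(38 + 2*I*sqrt(14)))) = -(-3866)*I*sqrt(14)/(7*(38 + 2*I*sqrt(14))) = 3866*I*sqrt(14)/(7*(38 + 2*I*sqrt(14)))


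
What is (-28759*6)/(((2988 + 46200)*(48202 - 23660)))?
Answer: -28759/201195316 ≈ -0.00014294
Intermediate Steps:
(-28759*6)/(((2988 + 46200)*(48202 - 23660))) = -172554/(49188*24542) = -172554/1207171896 = -172554*1/1207171896 = -28759/201195316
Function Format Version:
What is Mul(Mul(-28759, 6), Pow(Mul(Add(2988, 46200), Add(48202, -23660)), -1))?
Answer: Rational(-28759, 201195316) ≈ -0.00014294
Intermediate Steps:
Mul(Mul(-28759, 6), Pow(Mul(Add(2988, 46200), Add(48202, -23660)), -1)) = Mul(-172554, Pow(Mul(49188, 24542), -1)) = Mul(-172554, Pow(1207171896, -1)) = Mul(-172554, Rational(1, 1207171896)) = Rational(-28759, 201195316)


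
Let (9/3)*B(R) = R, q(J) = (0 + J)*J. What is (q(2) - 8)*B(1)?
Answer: -4/3 ≈ -1.3333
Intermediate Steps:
q(J) = J**2 (q(J) = J*J = J**2)
B(R) = R/3
(q(2) - 8)*B(1) = (2**2 - 8)*((1/3)*1) = (4 - 8)*(1/3) = -4*1/3 = -4/3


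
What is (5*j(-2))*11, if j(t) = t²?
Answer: 220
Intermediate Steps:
(5*j(-2))*11 = (5*(-2)²)*11 = (5*4)*11 = 20*11 = 220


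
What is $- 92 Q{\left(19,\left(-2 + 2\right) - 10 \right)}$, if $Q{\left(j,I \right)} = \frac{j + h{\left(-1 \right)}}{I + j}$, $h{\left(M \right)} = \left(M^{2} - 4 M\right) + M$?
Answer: $- \frac{2116}{9} \approx -235.11$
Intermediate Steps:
$h{\left(M \right)} = M^{2} - 3 M$
$Q{\left(j,I \right)} = \frac{4 + j}{I + j}$ ($Q{\left(j,I \right)} = \frac{j - \left(-3 - 1\right)}{I + j} = \frac{j - -4}{I + j} = \frac{j + 4}{I + j} = \frac{4 + j}{I + j}$)
$- 92 Q{\left(19,\left(-2 + 2\right) - 10 \right)} = - 92 \frac{4 + 19}{\left(\left(-2 + 2\right) - 10\right) + 19} = - 92 \frac{1}{\left(0 - 10\right) + 19} \cdot 23 = - 92 \frac{1}{-10 + 19} \cdot 23 = - 92 \cdot \frac{1}{9} \cdot 23 = \left(-92\right) \frac{23}{9} = - \frac{2116}{9}$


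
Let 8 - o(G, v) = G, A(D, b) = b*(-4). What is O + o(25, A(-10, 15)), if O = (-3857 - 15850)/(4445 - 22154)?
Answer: -93782/5903 ≈ -15.887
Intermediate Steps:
A(D, b) = -4*b
o(G, v) = 8 - G
O = 6569/5903 (O = -19707/(-17709) = -19707*(-1/17709) = 6569/5903 ≈ 1.1128)
O + o(25, A(-10, 15)) = 6569/5903 + (8 - 1*25) = 6569/5903 + (8 - 25) = 6569/5903 - 17 = -93782/5903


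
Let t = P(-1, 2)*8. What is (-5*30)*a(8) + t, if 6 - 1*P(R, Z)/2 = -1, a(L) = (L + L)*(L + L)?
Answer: -38288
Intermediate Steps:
a(L) = 4*L² (a(L) = (2*L)*(2*L) = 4*L²)
P(R, Z) = 14 (P(R, Z) = 12 - 2*(-1) = 12 + 2 = 14)
t = 112 (t = 14*8 = 112)
(-5*30)*a(8) + t = (-5*30)*(4*8²) + 112 = -600*64 + 112 = -150*256 + 112 = -38400 + 112 = -38288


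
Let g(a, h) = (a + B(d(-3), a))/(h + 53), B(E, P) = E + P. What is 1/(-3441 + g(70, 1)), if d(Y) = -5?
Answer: -2/6877 ≈ -0.00029082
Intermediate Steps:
g(a, h) = (-5 + 2*a)/(53 + h) (g(a, h) = (a + (-5 + a))/(h + 53) = (-5 + 2*a)/(53 + h))
1/(-3441 + g(70, 1)) = 1/(-3441 + (-5 + 2*70)/(53 + 1)) = 1/(-3441 + (-5 + 140)/54) = 1/(-3441 + (1/54)*135) = 1/(-3441 + 5/2) = 1/(-6877/2) = -2/6877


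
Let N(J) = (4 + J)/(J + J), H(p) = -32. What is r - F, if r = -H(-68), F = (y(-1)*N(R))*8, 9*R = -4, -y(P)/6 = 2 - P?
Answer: -544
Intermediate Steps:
y(P) = -12 + 6*P (y(P) = -6*(2 - P) = -12 + 6*P)
R = -4/9 (R = (1/9)*(-4) = -4/9 ≈ -0.44444)
N(J) = (4 + J)/(2*J) (N(J) = (4 + J)/((2*J)) = (4 + J)*(1/(2*J)) = (4 + J)/(2*J))
F = 576 (F = ((-12 + 6*(-1))*((4 - 4/9)/(2*(-4/9))))*8 = ((-12 - 6)*((1/2)*(-9/4)*(32/9)))*8 = -18*(-4)*8 = 72*8 = 576)
r = 32 (r = -1*(-32) = 32)
r - F = 32 - 1*576 = 32 - 576 = -544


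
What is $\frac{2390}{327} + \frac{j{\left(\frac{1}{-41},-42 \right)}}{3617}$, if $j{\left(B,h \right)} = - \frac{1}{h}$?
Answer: $\frac{40341643}{5519542} \approx 7.3089$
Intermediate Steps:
$\frac{2390}{327} + \frac{j{\left(\frac{1}{-41},-42 \right)}}{3617} = \frac{2390}{327} + \frac{\left(-1\right) \frac{1}{-42}}{3617} = 2390 \cdot \frac{1}{327} + \left(-1\right) \left(- \frac{1}{42}\right) \frac{1}{3617} = \frac{2390}{327} + \frac{1}{42} \cdot \frac{1}{3617} = \frac{2390}{327} + \frac{1}{151914} = \frac{40341643}{5519542}$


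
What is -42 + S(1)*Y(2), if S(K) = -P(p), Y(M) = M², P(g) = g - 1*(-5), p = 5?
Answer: -82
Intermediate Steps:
P(g) = 5 + g (P(g) = g + 5 = 5 + g)
S(K) = -10 (S(K) = -(5 + 5) = -1*10 = -10)
-42 + S(1)*Y(2) = -42 - 10*2² = -42 - 10*4 = -42 - 40 = -82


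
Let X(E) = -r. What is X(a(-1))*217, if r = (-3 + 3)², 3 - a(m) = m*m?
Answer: 0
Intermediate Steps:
a(m) = 3 - m² (a(m) = 3 - m*m = 3 - m²)
r = 0 (r = 0² = 0)
X(E) = 0 (X(E) = -1*0 = 0)
X(a(-1))*217 = 0*217 = 0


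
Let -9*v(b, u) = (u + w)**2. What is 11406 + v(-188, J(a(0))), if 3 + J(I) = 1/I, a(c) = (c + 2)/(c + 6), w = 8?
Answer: 102590/9 ≈ 11399.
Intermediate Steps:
a(c) = (2 + c)/(6 + c)
J(I) = -3 + 1/I
v(b, u) = -(8 + u)**2/9 (v(b, u) = -(u + 8)**2/9 = -(8 + u)**2/9)
11406 + v(-188, J(a(0))) = 11406 - (8 + (-3 + 1/((2 + 0)/(6 + 0))))**2/9 = 11406 - (8 + (-3 + 1/(2/6)))**2/9 = 11406 - (8 + (-3 + 1/((1/6)*2)))**2/9 = 11406 - (8 + (-3 + 1/(1/3)))**2/9 = 11406 - (8 + (-3 + 3))**2/9 = 11406 - (8 + 0)**2/9 = 11406 - 1/9*8**2 = 11406 - 1/9*64 = 11406 - 64/9 = 102590/9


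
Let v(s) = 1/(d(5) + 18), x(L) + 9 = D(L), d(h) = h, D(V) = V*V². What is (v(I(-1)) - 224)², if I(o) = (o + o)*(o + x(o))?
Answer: 26532801/529 ≈ 50157.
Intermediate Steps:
D(V) = V³
x(L) = -9 + L³
I(o) = 2*o*(-9 + o + o³) (I(o) = (o + o)*(o + (-9 + o³)) = (2*o)*(-9 + o + o³) = 2*o*(-9 + o + o³))
v(s) = 1/23 (v(s) = 1/(5 + 18) = 1/23)
(v(I(-1)) - 224)² = (1/23 - 224)² = (-5151/23)² = 26532801/529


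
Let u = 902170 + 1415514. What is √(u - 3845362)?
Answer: 3*I*√169742 ≈ 1236.0*I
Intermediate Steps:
u = 2317684
√(u - 3845362) = √(2317684 - 3845362) = √(-1527678) = 3*I*√169742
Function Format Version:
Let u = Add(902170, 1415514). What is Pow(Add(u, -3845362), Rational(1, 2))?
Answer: Mul(3, I, Pow(169742, Rational(1, 2))) ≈ Mul(1236.0, I)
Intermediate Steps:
u = 2317684
Pow(Add(u, -3845362), Rational(1, 2)) = Pow(Add(2317684, -3845362), Rational(1, 2)) = Pow(-1527678, Rational(1, 2)) = Mul(3, I, Pow(169742, Rational(1, 2)))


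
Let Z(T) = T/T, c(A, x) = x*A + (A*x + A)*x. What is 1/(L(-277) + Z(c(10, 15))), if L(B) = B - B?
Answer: 1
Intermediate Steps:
L(B) = 0
c(A, x) = A*x + x*(A + A*x) (c(A, x) = A*x + (A + A*x)*x = A*x + x*(A + A*x))
Z(T) = 1
1/(L(-277) + Z(c(10, 15))) = 1/(0 + 1) = 1/1 = 1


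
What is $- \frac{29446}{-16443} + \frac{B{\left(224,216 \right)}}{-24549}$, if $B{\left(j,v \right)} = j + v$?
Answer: $\frac{34077854}{19221867} \approx 1.7729$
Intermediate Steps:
$- \frac{29446}{-16443} + \frac{B{\left(224,216 \right)}}{-24549} = - \frac{29446}{-16443} + \frac{224 + 216}{-24549} = \left(-29446\right) \left(- \frac{1}{16443}\right) + 440 \left(- \frac{1}{24549}\right) = \frac{29446}{16443} - \frac{440}{24549} = \frac{34077854}{19221867}$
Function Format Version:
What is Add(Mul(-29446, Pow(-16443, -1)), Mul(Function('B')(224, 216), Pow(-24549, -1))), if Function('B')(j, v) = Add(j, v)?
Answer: Rational(34077854, 19221867) ≈ 1.7729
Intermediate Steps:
Add(Mul(-29446, Pow(-16443, -1)), Mul(Function('B')(224, 216), Pow(-24549, -1))) = Add(Mul(-29446, Pow(-16443, -1)), Mul(Add(224, 216), Pow(-24549, -1))) = Add(Mul(-29446, Rational(-1, 16443)), Mul(440, Rational(-1, 24549))) = Add(Rational(29446, 16443), Rational(-440, 24549)) = Rational(34077854, 19221867)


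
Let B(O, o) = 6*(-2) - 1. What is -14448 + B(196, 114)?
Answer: -14461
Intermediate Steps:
B(O, o) = -13 (B(O, o) = -12 - 1 = -13)
-14448 + B(196, 114) = -14448 - 13 = -14461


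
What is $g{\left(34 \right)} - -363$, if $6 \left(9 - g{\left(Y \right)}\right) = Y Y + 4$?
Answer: $\frac{536}{3} \approx 178.67$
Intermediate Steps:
$g{\left(Y \right)} = \frac{25}{3} - \frac{Y^{2}}{6}$ ($g{\left(Y \right)} = 9 - \frac{Y Y + 4}{6} = 9 - \frac{Y^{2} + 4}{6} = 9 - \frac{4 + Y^{2}}{6} = 9 - \left(\frac{2}{3} + \frac{Y^{2}}{6}\right) = \frac{25}{3} - \frac{Y^{2}}{6}$)
$g{\left(34 \right)} - -363 = \left(\frac{25}{3} - \frac{34^{2}}{6}\right) - -363 = \left(\frac{25}{3} - \frac{578}{3}\right) + 363 = - \frac{553}{3} + 363 = \frac{536}{3}$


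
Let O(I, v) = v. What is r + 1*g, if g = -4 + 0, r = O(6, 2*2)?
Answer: 0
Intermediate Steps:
r = 4 (r = 2*2 = 4)
g = -4
r + 1*g = 4 + 1*(-4) = 4 - 4 = 0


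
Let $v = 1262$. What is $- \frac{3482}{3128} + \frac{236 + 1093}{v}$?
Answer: $- \frac{59293}{986884} \approx -0.060081$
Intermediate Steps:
$- \frac{3482}{3128} + \frac{236 + 1093}{v} = - \frac{3482}{3128} + \frac{236 + 1093}{1262} = \left(-3482\right) \frac{1}{3128} + 1329 \cdot \frac{1}{1262} = - \frac{1741}{1564} + \frac{1329}{1262} = - \frac{59293}{986884}$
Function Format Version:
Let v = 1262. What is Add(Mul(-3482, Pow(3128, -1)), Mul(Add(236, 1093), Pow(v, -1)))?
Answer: Rational(-59293, 986884) ≈ -0.060081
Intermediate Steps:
Add(Mul(-3482, Pow(3128, -1)), Mul(Add(236, 1093), Pow(v, -1))) = Add(Mul(-3482, Pow(3128, -1)), Mul(Add(236, 1093), Pow(1262, -1))) = Add(Mul(-3482, Rational(1, 3128)), Mul(1329, Rational(1, 1262))) = Add(Rational(-1741, 1564), Rational(1329, 1262)) = Rational(-59293, 986884)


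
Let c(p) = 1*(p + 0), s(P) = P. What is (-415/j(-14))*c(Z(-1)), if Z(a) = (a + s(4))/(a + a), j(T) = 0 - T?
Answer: 1245/28 ≈ 44.464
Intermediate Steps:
j(T) = -T
Z(a) = (4 + a)/(2*a) (Z(a) = (a + 4)/(a + a) = (4 + a)/((2*a)) = (4 + a)*(1/(2*a)) = (4 + a)/(2*a))
c(p) = p (c(p) = 1*p = p)
(-415/j(-14))*c(Z(-1)) = (-415/((-1*(-14))))*((1/2)*(4 - 1)/(-1)) = (-415/14)*((1/2)*(-1)*3) = -415*1/14*(-3/2) = -415/14*(-3/2) = 1245/28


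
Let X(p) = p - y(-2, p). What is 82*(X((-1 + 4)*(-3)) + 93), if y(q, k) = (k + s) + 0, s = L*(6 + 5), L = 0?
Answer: 7626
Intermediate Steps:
s = 0 (s = 0*(6 + 5) = 0*11 = 0)
y(q, k) = k (y(q, k) = (k + 0) + 0 = k + 0 = k)
X(p) = 0 (X(p) = p - p = 0)
82*(X((-1 + 4)*(-3)) + 93) = 82*(0 + 93) = 82*93 = 7626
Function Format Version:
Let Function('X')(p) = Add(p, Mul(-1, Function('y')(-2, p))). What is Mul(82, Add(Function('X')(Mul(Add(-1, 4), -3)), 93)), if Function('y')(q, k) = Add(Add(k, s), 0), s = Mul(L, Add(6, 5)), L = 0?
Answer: 7626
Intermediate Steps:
s = 0 (s = Mul(0, Add(6, 5)) = Mul(0, 11) = 0)
Function('y')(q, k) = k (Function('y')(q, k) = Add(Add(k, 0), 0) = Add(k, 0) = k)
Function('X')(p) = 0 (Function('X')(p) = Add(p, Mul(-1, p)) = 0)
Mul(82, Add(Function('X')(Mul(Add(-1, 4), -3)), 93)) = Mul(82, Add(0, 93)) = Mul(82, 93) = 7626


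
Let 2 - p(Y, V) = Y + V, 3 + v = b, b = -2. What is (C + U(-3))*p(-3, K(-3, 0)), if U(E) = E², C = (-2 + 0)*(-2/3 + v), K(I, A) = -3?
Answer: 488/3 ≈ 162.67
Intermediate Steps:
v = -5 (v = -3 - 2 = -5)
C = 34/3 (C = (-2 + 0)*(-2/3 - 5) = -2*(-2*⅓ - 5) = -2*(-⅔ - 5) = -2*(-17/3) = 34/3 ≈ 11.333)
p(Y, V) = 2 - V - Y (p(Y, V) = 2 - (Y + V) = 2 - (V + Y) = 2 + (-V - Y) = 2 - V - Y)
(C + U(-3))*p(-3, K(-3, 0)) = (34/3 + (-3)²)*(2 - 1*(-3) - 1*(-3)) = (34/3 + 9)*(2 + 3 + 3) = (61/3)*8 = 488/3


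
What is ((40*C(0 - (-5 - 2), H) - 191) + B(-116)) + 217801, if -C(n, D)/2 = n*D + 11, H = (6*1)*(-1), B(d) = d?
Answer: 219974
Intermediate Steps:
H = -6 (H = 6*(-1) = -6)
C(n, D) = -22 - 2*D*n (C(n, D) = -2*(n*D + 11) = -2*(D*n + 11) = -2*(11 + D*n) = -22 - 2*D*n)
((40*C(0 - (-5 - 2), H) - 191) + B(-116)) + 217801 = ((40*(-22 - 2*(-6)*(0 - (-5 - 2))) - 191) - 116) + 217801 = ((40*(-22 - 2*(-6)*(0 - 1*(-7))) - 191) - 116) + 217801 = ((40*(-22 - 2*(-6)*(0 + 7)) - 191) - 116) + 217801 = ((40*(-22 - 2*(-6)*7) - 191) - 116) + 217801 = ((40*(-22 + 84) - 191) - 116) + 217801 = ((40*62 - 191) - 116) + 217801 = ((2480 - 191) - 116) + 217801 = (2289 - 116) + 217801 = 2173 + 217801 = 219974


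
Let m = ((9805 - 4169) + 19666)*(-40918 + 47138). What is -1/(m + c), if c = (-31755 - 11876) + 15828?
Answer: -1/157350637 ≈ -6.3552e-9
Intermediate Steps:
m = 157378440 (m = (5636 + 19666)*6220 = 25302*6220 = 157378440)
c = -27803 (c = -43631 + 15828 = -27803)
-1/(m + c) = -1/(157378440 - 27803) = -1/157350637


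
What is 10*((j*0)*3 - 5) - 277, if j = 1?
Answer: -327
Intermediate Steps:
10*((j*0)*3 - 5) - 277 = 10*((1*0)*3 - 5) - 277 = 10*(0*3 - 5) - 277 = 10*(0 - 5) - 277 = 10*(-5) - 277 = -50 - 277 = -327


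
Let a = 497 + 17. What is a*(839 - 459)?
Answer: 195320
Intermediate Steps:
a = 514
a*(839 - 459) = 514*(839 - 459) = 514*380 = 195320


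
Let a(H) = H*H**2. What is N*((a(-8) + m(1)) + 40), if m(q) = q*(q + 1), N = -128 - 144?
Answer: 127840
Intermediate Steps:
a(H) = H**3
N = -272
m(q) = q*(1 + q)
N*((a(-8) + m(1)) + 40) = -272*(((-8)**3 + 1*(1 + 1)) + 40) = -272*((-512 + 1*2) + 40) = -272*((-512 + 2) + 40) = -272*(-510 + 40) = -272*(-470) = 127840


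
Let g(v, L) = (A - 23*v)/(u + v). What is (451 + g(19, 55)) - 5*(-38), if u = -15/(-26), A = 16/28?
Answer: 2204453/3563 ≈ 618.71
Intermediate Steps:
A = 4/7 (A = 16*(1/28) = 4/7 ≈ 0.57143)
u = 15/26 (u = -15*(-1/26) = 15/26 ≈ 0.57692)
g(v, L) = (4/7 - 23*v)/(15/26 + v)
(451 + g(19, 55)) - 5*(-38) = (451 + 26*(4 - 161*19)/(7*(15 + 26*19))) - 5*(-38) = (451 + 26*(4 - 3059)/(7*(15 + 494))) + 190 = (451 + (26/7)*(-3055)/509) + 190 = (451 + (26/7)*(1/509)*(-3055)) + 190 = (451 - 79430/3563) + 190 = 1527483/3563 + 190 = 2204453/3563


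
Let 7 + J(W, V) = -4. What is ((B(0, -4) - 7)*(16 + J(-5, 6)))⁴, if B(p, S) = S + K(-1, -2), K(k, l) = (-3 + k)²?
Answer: 390625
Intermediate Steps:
J(W, V) = -11 (J(W, V) = -7 - 4 = -11)
B(p, S) = 16 + S (B(p, S) = S + (-3 - 1)² = S + (-4)² = S + 16 = 16 + S)
((B(0, -4) - 7)*(16 + J(-5, 6)))⁴ = (((16 - 4) - 7)*(16 - 11))⁴ = ((12 - 7)*5)⁴ = (5*5)⁴ = 25⁴ = 390625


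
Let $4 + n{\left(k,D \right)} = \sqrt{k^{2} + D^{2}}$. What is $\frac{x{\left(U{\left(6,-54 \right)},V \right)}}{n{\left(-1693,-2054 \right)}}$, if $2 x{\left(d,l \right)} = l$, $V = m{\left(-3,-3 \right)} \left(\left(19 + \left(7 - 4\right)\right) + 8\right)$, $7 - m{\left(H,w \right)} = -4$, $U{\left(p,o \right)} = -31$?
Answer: $\frac{660}{7085149} + \frac{165 \sqrt{7085165}}{7085149} \approx 0.062081$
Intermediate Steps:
$n{\left(k,D \right)} = -4 + \sqrt{D^{2} + k^{2}}$ ($n{\left(k,D \right)} = -4 + \sqrt{k^{2} + D^{2}} = -4 + \sqrt{D^{2} + k^{2}}$)
$m{\left(H,w \right)} = 11$ ($m{\left(H,w \right)} = 7 - -4 = 7 + 4 = 11$)
$V = 330$ ($V = 11 \left(\left(19 + \left(7 - 4\right)\right) + 8\right) = 11 \left(\left(19 + 3\right) + 8\right) = 11 \left(22 + 8\right) = 11 \cdot 30 = 330$)
$x{\left(d,l \right)} = \frac{l}{2}$
$\frac{x{\left(U{\left(6,-54 \right)},V \right)}}{n{\left(-1693,-2054 \right)}} = \frac{\frac{1}{2} \cdot 330}{-4 + \sqrt{\left(-2054\right)^{2} + \left(-1693\right)^{2}}} = \frac{165}{-4 + \sqrt{4218916 + 2866249}} = \frac{165}{-4 + \sqrt{7085165}}$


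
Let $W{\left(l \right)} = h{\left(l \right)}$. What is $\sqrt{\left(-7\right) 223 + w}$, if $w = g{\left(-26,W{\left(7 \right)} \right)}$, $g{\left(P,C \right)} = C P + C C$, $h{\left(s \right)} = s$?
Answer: $11 i \sqrt{14} \approx 41.158 i$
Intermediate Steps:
$W{\left(l \right)} = l$
$g{\left(P,C \right)} = C^{2} + C P$ ($g{\left(P,C \right)} = C P + C^{2} = C^{2} + C P$)
$w = -133$ ($w = 7 \left(7 - 26\right) = 7 \left(-19\right) = -133$)
$\sqrt{\left(-7\right) 223 + w} = \sqrt{\left(-7\right) 223 - 133} = \sqrt{-1561 - 133} = \sqrt{-1694} = 11 i \sqrt{14}$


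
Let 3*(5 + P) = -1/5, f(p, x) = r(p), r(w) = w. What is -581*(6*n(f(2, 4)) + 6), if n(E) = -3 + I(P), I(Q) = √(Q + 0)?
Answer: 6972 - 2324*I*√285/5 ≈ 6972.0 - 7846.7*I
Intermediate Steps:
f(p, x) = p
P = -76/15 (P = -5 + (-1/5)/3 = -5 + (-1*⅕)/3 = -5 + (⅓)*(-⅕) = -5 - 1/15 = -76/15 ≈ -5.0667)
I(Q) = √Q
n(E) = -3 + 2*I*√285/15 (n(E) = -3 + √(-76/15) = -3 + 2*I*√285/15)
-581*(6*n(f(2, 4)) + 6) = -581*(6*(-3 + 2*I*√285/15) + 6) = -581*((-18 + 4*I*√285/5) + 6) = -581*(-12 + 4*I*√285/5) = 6972 - 2324*I*√285/5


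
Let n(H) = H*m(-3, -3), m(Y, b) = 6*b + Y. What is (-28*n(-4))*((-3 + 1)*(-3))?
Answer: -14112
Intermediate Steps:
m(Y, b) = Y + 6*b
n(H) = -21*H (n(H) = H*(-3 + 6*(-3)) = H*(-3 - 18) = H*(-21) = -21*H)
(-28*n(-4))*((-3 + 1)*(-3)) = (-(-588)*(-4))*((-3 + 1)*(-3)) = (-28*84)*(-2*(-3)) = -2352*6 = -14112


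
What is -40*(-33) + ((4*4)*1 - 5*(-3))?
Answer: 1351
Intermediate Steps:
-40*(-33) + ((4*4)*1 - 5*(-3)) = 1320 + (16*1 + 15) = 1320 + (16 + 15) = 1320 + 31 = 1351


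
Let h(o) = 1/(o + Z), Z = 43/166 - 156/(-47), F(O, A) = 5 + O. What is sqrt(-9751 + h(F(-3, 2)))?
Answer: I*sqrt(18468809576349)/43521 ≈ 98.746*I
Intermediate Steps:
Z = 27917/7802 (Z = 43*(1/166) - 156*(-1/47) = 43/166 + 156/47 = 27917/7802 ≈ 3.5782)
h(o) = 1/(27917/7802 + o) (h(o) = 1/(o + 27917/7802) = 1/(27917/7802 + o))
sqrt(-9751 + h(F(-3, 2))) = sqrt(-9751 + 7802/(27917 + 7802*(5 - 3))) = sqrt(-9751 + 7802/(27917 + 7802*2)) = sqrt(-9751 + 7802/(27917 + 15604)) = sqrt(-9751 + 7802/43521) = sqrt(-424365469/43521) = I*sqrt(18468809576349)/43521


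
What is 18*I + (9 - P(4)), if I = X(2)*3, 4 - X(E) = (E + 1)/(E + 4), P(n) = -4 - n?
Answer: 206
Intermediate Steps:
X(E) = 4 - (1 + E)/(4 + E) (X(E) = 4 - (E + 1)/(E + 4) = 4 - (1 + E)/(4 + E))
I = 21/2 (I = (3*(5 + 2)/(4 + 2))*3 = (3*7/6)*3 = (3*(⅙)*7)*3 = (7/2)*3 = 21/2 ≈ 10.500)
18*I + (9 - P(4)) = 18*(21/2) + (9 - (-4 - 1*4)) = 189 + (9 - (-4 - 4)) = 189 + (9 - 1*(-8)) = 189 + (9 + 8) = 189 + 17 = 206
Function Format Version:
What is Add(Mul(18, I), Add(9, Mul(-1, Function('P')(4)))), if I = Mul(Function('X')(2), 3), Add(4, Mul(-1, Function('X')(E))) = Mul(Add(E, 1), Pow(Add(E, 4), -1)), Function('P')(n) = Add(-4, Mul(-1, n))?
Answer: 206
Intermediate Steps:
Function('X')(E) = Add(4, Mul(-1, Pow(Add(4, E), -1), Add(1, E))) (Function('X')(E) = Add(4, Mul(-1, Mul(Add(E, 1), Pow(Add(E, 4), -1)))) = Add(4, Mul(-1, Mul(Add(1, E), Pow(Add(4, E), -1)))) = Add(4, Mul(-1, Mul(Pow(Add(4, E), -1), Add(1, E)))) = Add(4, Mul(-1, Pow(Add(4, E), -1), Add(1, E))))
I = Rational(21, 2) (I = Mul(Mul(3, Pow(Add(4, 2), -1), Add(5, 2)), 3) = Mul(Mul(3, Pow(6, -1), 7), 3) = Mul(Mul(3, Rational(1, 6), 7), 3) = Mul(Rational(7, 2), 3) = Rational(21, 2) ≈ 10.500)
Add(Mul(18, I), Add(9, Mul(-1, Function('P')(4)))) = Add(Mul(18, Rational(21, 2)), Add(9, Mul(-1, Add(-4, Mul(-1, 4))))) = Add(189, Add(9, Mul(-1, Add(-4, -4)))) = Add(189, Add(9, Mul(-1, -8))) = Add(189, Add(9, 8)) = Add(189, 17) = 206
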